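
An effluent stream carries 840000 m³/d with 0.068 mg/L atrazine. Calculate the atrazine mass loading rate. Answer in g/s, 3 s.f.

840000 m³/d = 9.722 m³/s.
Mass flux = Q·C = 9.722 m³/s × 0.068 g/m³ = 0.6611 g/s.

0.661 g/s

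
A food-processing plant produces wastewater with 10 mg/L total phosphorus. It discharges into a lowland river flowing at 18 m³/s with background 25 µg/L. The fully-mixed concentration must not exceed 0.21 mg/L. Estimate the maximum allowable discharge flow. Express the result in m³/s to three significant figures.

0.340 m³/s

25 µg/L = 0.025 mg/L.
Mass balance at complete mixing: C_std·(Q_w + Q_r) = Q_w·C_e + Q_r·C_b.
Rearranging, Q_w = Q_r·(C_std − C_b)/(C_e − C_std) = 18·(0.21 − 0.025) / (10 − 0.21) = 0.3401 m³/s.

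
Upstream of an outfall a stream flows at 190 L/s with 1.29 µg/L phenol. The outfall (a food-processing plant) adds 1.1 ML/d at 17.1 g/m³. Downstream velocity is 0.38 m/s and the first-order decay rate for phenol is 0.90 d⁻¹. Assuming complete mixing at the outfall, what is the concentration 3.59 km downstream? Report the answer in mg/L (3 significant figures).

0.974 mg/L

1.1 ML/d = 0.01273 m³/s.
190 L/s = 0.19 m³/s.
1.29 µg/L = 0.00129 mg/L.
After complete mixing, C₀ = (0.01273·17.1 + 0.19·0.00129) / 0.2027 = 1.075 mg/L.
Travel time t = 3590 m / 0.38 m/s = 9447 s = 0.1093 d.
C = 1.075·exp(−0.90·0.1093) = 1.075·0.9063 = 0.9743 mg/L.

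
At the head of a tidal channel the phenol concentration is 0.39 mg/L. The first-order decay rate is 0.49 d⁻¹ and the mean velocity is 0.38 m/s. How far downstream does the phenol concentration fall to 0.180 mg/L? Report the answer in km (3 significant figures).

From C = C₀·e^(−kt), t = ln(C₀/C)/k = ln(0.39/0.180)/0.49 = 0.7732/0.49 = 1.578 d.
Distance = v·t = 0.38 m/s × 1.363e+05 s = 5.181e+04 m = 51.81 km.

51.8 km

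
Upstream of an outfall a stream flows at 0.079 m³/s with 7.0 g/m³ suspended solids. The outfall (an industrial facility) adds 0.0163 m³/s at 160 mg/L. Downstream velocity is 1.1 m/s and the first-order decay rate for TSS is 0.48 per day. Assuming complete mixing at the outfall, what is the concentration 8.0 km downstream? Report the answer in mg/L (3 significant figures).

After complete mixing, C₀ = (0.0163·160 + 0.079·7) / 0.0953 = 33.17 mg/L.
Travel time t = 8000 m / 1.1 m/s = 7273 s = 0.08418 d.
C = 33.17·exp(−0.48·0.08418) = 33.17·0.9604 = 31.86 mg/L.

31.9 mg/L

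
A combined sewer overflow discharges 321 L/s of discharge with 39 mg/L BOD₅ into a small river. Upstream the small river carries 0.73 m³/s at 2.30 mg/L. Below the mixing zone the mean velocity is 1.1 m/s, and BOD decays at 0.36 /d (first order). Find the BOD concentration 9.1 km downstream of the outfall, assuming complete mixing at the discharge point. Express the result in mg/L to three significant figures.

321 L/s = 0.321 m³/s.
After complete mixing, C₀ = (0.321·39 + 0.73·2.3) / 1.051 = 13.51 mg/L.
Travel time t = 9100 m / 1.1 m/s = 8273 s = 0.09575 d.
C = 13.51·exp(−0.36·0.09575) = 13.51·0.9661 = 13.05 mg/L.

13.1 mg/L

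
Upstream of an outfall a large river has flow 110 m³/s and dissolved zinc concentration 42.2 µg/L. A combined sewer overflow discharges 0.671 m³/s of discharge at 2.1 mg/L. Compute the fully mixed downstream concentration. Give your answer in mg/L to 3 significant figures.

0.0547 mg/L

42.2 µg/L = 0.0422 mg/L.
By mass balance at complete mixing, C = (0.671·2.1 + 110·0.0422) / (0.671 + 110) = 6.051/110.7 = 0.05468 mg/L.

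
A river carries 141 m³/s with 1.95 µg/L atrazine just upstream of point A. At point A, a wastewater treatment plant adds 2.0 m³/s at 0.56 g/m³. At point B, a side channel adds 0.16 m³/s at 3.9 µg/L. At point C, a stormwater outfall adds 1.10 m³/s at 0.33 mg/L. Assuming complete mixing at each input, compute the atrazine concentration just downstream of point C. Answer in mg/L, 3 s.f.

1.95 µg/L = 0.00195 mg/L.
After input A: C = (141·0.00195 + 2·0.56) / 143 = 0.009755 mg/L.
3.9 µg/L = 0.0039 mg/L.
After input B: C = (143·0.009755 + 0.16·0.0039) / 143.2 = 0.009748 mg/L.
After input C: C = (143.2·0.009748 + 1.1·0.33) / 144.3 = 0.01219 mg/L.

0.0122 mg/L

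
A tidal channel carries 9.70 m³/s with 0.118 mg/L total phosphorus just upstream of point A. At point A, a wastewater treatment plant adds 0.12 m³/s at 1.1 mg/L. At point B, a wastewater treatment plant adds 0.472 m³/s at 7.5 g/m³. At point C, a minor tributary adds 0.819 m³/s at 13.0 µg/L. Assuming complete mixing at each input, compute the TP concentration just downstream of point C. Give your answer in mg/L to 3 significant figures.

0.434 mg/L

After input A: C = (9.7·0.118 + 0.12·1.1) / 9.82 = 0.13 mg/L.
After input B: C = (9.82·0.13 + 0.472·7.5) / 10.29 = 0.468 mg/L.
13.0 µg/L = 0.013 mg/L.
After input C: C = (10.29·0.468 + 0.819·0.013) / 11.11 = 0.4345 mg/L.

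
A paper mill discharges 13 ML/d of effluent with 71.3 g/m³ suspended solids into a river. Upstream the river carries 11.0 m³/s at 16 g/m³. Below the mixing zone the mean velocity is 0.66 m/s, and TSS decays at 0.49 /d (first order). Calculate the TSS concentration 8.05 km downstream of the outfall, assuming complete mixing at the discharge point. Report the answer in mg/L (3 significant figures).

13 ML/d = 0.1505 m³/s.
After complete mixing, C₀ = (0.1505·71.3 + 11·16) / 11.15 = 16.75 mg/L.
Travel time t = 8050 m / 0.66 m/s = 1.22e+04 s = 0.1412 d.
C = 16.75·exp(−0.49·0.1412) = 16.75·0.9332 = 15.63 mg/L.

15.6 mg/L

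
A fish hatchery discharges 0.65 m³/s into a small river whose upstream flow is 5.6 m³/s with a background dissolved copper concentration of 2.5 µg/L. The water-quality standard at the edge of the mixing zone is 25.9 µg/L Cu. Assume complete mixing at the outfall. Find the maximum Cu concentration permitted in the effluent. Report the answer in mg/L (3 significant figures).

0.227 mg/L

2.5 µg/L = 0.0025 mg/L.
25.9 µg/L = 0.0259 mg/L.
Mass balance: 0.0259·6.25 = 0.65·Cₑ + 5.6·0.0025.
Cₑ = (0.1619 − 0.014) / 0.65 = 0.2275 mg/L.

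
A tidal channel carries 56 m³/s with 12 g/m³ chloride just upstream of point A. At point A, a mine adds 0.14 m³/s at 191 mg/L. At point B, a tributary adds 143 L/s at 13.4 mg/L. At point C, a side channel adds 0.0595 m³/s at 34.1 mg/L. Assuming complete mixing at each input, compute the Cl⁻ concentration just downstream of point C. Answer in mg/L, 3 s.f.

12.5 mg/L

After input A: C = (56·12 + 0.14·191) / 56.14 = 12.45 mg/L.
143 L/s = 0.143 m³/s.
After input B: C = (56.14·12.45 + 0.143·13.4) / 56.28 = 12.45 mg/L.
After input C: C = (56.28·12.45 + 0.0595·34.1) / 56.34 = 12.47 mg/L.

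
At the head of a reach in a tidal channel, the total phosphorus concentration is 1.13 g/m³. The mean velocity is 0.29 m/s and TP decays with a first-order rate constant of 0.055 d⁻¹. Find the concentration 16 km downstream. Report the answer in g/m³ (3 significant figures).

Travel time t = 16 km / 0.29 m/s = 1.6e+04/0.29 = 5.517e+04 s = 0.6386 d.
First-order decay: C = 1.13·exp(−0.055·0.6386) = 1.13·0.9655 = 1.091 g/m³.

1.09 g/m³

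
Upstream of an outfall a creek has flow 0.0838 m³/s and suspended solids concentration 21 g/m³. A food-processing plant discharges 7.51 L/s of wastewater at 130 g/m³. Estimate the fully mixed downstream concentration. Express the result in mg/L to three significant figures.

30.0 mg/L

7.51 L/s = 0.00751 m³/s.
By mass balance at complete mixing, C = (0.00751·130 + 0.0838·21) / (0.00751 + 0.0838) = 2.736/0.09131 = 29.96 mg/L.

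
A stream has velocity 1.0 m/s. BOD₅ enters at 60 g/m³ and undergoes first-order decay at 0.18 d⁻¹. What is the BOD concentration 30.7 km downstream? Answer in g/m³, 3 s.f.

56.3 g/m³

Travel time t = 30.7 km / 1.0 m/s = 3.07e+04/1.0 = 3.07e+04 s = 0.3553 d.
First-order decay: C = 60·exp(−0.18·0.3553) = 60·0.938 = 56.28 g/m³.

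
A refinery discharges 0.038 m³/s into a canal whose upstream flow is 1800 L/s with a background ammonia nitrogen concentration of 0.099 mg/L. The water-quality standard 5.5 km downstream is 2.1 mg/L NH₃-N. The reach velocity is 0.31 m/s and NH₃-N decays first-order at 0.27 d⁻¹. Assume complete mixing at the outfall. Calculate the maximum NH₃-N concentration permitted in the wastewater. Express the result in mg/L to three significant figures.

1800 L/s = 1.8 m³/s.
Travel time to the compliance point: t = 5500/0.31 = 1.774e+04 s = 0.2053 d; decay factor exp(−0.27·0.2053) = 0.9461.
So the concentration just after mixing may be at most 2.1/0.9461 = 2.22 mg/L.
Mass balance: 2.22·1.838 = 0.038·Cₑ + 1.8·0.099.
Cₑ = (4.08 − 0.1782) / 0.038 = 102.7 mg/L.

103 mg/L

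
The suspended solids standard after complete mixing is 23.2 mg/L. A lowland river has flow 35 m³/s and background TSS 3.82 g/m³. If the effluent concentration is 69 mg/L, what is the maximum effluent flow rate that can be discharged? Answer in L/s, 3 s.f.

14800 L/s

Mass balance at complete mixing: C_std·(Q_w + Q_r) = Q_w·C_e + Q_r·C_b.
Rearranging, Q_w = Q_r·(C_std − C_b)/(C_e − C_std) = 35·(23.2 − 3.82) / (69 − 23.2) = 14.81 m³/s.
= 1.481e+04 L/s.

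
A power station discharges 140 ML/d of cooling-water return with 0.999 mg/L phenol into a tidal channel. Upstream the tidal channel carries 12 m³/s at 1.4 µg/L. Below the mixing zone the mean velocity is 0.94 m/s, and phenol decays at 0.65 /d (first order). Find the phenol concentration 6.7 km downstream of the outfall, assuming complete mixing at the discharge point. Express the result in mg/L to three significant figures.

140 ML/d = 1.62 m³/s.
1.4 µg/L = 0.0014 mg/L.
After complete mixing, C₀ = (1.62·0.999 + 12·0.0014) / 13.62 = 0.1201 mg/L.
Travel time t = 6700 m / 0.94 m/s = 7128 s = 0.0825 d.
C = 0.1201·exp(−0.65·0.0825) = 0.1201·0.9478 = 0.1138 mg/L.

0.114 mg/L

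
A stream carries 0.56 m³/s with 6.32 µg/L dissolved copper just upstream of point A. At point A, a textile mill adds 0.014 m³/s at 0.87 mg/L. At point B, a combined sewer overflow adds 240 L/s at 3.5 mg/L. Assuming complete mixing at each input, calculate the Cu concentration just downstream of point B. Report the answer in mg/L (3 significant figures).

1.05 mg/L

6.32 µg/L = 0.00632 mg/L.
After input A: C = (0.56·0.00632 + 0.014·0.87) / 0.574 = 0.02739 mg/L.
240 L/s = 0.24 m³/s.
After input B: C = (0.574·0.02739 + 0.24·3.5) / 0.814 = 1.051 mg/L.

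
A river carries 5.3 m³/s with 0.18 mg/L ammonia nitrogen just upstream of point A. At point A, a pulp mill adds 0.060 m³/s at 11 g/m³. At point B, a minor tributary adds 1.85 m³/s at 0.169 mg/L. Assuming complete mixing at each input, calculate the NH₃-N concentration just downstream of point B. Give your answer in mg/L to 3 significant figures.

0.267 mg/L

After input A: C = (5.3·0.18 + 0.06·11) / 5.36 = 0.3011 mg/L.
After input B: C = (5.36·0.3011 + 1.85·0.169) / 7.21 = 0.2672 mg/L.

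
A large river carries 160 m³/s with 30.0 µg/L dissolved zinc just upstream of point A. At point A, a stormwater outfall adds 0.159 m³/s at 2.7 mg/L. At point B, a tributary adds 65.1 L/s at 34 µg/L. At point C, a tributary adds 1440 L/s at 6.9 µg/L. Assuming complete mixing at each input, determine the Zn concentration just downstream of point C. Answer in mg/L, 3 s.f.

30.0 µg/L = 0.03 mg/L.
After input A: C = (160·0.03 + 0.159·2.7) / 160.2 = 0.03265 mg/L.
65.1 L/s = 0.0651 m³/s.
34 µg/L = 0.034 mg/L.
After input B: C = (160.2·0.03265 + 0.0651·0.034) / 160.2 = 0.03265 mg/L.
1440 L/s = 1.44 m³/s.
6.9 µg/L = 0.0069 mg/L.
After input C: C = (160.2·0.03265 + 1.44·0.0069) / 161.7 = 0.03242 mg/L.

0.0324 mg/L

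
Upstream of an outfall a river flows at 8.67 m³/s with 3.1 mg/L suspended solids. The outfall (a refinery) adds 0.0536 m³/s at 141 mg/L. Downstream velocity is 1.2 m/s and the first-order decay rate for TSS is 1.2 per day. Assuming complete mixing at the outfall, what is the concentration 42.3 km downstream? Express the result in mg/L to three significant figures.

2.42 mg/L

After complete mixing, C₀ = (0.0536·141 + 8.67·3.1) / 8.724 = 3.947 mg/L.
Travel time t = 4.23e+04 m / 1.2 m/s = 3.525e+04 s = 0.408 d.
C = 3.947·exp(−1.2·0.408) = 3.947·0.6129 = 2.419 mg/L.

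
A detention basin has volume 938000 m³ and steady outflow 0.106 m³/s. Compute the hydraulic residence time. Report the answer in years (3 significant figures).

Q = 0.106 m³/s × 3.156e+07 s/yr = 3.345e+06 m³/yr.
Hydraulic residence time τ = V/Q = 938000/3.345e+06 = 0.2804 yr.

0.280 yr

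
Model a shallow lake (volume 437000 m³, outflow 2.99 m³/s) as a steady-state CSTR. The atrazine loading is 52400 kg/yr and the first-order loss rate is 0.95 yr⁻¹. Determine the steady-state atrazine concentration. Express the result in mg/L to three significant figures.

0.553 mg/L

Outflow Q = 2.99 m³/s × 3.156e+07 s/yr = 9.436e+07 m³/yr.
Steady-state CSTR mass balance: W = Q·C + k·V·C, so C = W/(Q + kV).
Q + kV = 9.436e+07 + 0.95·437000 = 9.477e+07 m³/yr.
C = 52400/9.477e+07 = 0.0005529 kg/m³ = 0.5529 mg/L.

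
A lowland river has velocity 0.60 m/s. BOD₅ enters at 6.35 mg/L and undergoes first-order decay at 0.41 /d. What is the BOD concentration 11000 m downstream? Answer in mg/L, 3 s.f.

Travel time t = 11000 m / 0.60 m/s = 1.1e+04/0.60 = 1.833e+04 s = 0.2122 d.
First-order decay: C = 6.35·exp(−0.41·0.2122) = 6.35·0.9167 = 5.821 mg/L.

5.82 mg/L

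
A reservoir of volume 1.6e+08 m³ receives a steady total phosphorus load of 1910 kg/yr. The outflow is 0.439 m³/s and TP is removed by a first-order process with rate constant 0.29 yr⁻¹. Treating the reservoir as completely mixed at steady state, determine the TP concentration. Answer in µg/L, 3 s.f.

Outflow Q = 0.439 m³/s × 3.156e+07 s/yr = 1.385e+07 m³/yr.
Steady-state CSTR mass balance: W = Q·C + k·V·C, so C = W/(Q + kV).
Q + kV = 1.385e+07 + 0.29·1.6e+08 = 6.025e+07 m³/yr.
C = 1910/6.025e+07 = 3.17e-05 kg/m³ = 0.0317 mg/L = 31.7 µg/L.

31.7 µg/L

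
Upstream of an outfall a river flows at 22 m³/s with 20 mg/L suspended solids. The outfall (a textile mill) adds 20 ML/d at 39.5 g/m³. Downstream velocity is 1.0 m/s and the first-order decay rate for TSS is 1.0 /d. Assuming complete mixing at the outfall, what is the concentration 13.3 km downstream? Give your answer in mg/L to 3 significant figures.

20 ML/d = 0.2315 m³/s.
After complete mixing, C₀ = (0.2315·39.5 + 22·20) / 22.23 = 20.2 mg/L.
Travel time t = 1.33e+04 m / 1.0 m/s = 1.33e+04 s = 0.1539 d.
C = 20.2·exp(−1.0·0.1539) = 20.2·0.8573 = 17.32 mg/L.

17.3 mg/L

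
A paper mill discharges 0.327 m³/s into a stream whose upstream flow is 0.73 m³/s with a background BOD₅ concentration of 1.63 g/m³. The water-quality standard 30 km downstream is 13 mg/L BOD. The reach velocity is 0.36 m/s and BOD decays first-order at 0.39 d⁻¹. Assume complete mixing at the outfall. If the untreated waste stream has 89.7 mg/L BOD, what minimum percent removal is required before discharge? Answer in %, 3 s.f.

Travel time to the compliance point: t = 3e+04/0.36 = 8.333e+04 s = 0.9645 d; decay factor exp(−0.39·0.9645) = 0.6865.
So the concentration just after mixing may be at most 13/0.6865 = 18.94 mg/L.
Mass balance: 18.94·1.057 = 0.327·Cₑ + 0.73·1.63.
Cₑ = (20.02 − 1.19) / 0.327 = 57.57 mg/L.
Required removal = 1 − 57.57/89.7 = 35.82 %.

35.8 %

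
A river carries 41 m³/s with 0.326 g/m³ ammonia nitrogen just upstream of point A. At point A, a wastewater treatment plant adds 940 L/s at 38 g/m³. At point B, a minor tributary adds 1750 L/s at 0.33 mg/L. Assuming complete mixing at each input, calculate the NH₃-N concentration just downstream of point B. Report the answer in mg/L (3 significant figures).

1.14 mg/L

940 L/s = 0.94 m³/s.
After input A: C = (41·0.326 + 0.94·38) / 41.94 = 1.17 mg/L.
1750 L/s = 1.75 m³/s.
After input B: C = (41.94·1.17 + 1.75·0.33) / 43.69 = 1.137 mg/L.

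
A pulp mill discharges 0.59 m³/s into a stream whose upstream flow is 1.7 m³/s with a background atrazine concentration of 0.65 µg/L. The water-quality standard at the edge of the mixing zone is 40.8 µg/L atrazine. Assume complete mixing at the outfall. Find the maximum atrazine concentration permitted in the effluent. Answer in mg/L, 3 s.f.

0.156 mg/L

0.65 µg/L = 0.00065 mg/L.
40.8 µg/L = 0.0408 mg/L.
Mass balance: 0.0408·2.29 = 0.59·Cₑ + 1.7·0.00065.
Cₑ = (0.09343 − 0.001105) / 0.59 = 0.1565 mg/L.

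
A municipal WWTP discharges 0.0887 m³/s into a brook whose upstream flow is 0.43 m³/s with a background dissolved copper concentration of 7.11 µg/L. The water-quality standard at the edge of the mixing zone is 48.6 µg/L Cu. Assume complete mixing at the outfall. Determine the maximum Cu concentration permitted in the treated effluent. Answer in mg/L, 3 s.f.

7.11 µg/L = 0.00711 mg/L.
48.6 µg/L = 0.0486 mg/L.
Mass balance: 0.0486·0.5187 = 0.0887·Cₑ + 0.43·0.00711.
Cₑ = (0.02521 − 0.003057) / 0.0887 = 0.2497 mg/L.

0.250 mg/L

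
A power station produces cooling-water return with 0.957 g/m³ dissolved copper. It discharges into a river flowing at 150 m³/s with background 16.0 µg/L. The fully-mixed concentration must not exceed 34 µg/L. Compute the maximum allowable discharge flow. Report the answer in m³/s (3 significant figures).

2.93 m³/s

16.0 µg/L = 0.016 mg/L.
34 µg/L = 0.034 mg/L.
Mass balance at complete mixing: C_std·(Q_w + Q_r) = Q_w·C_e + Q_r·C_b.
Rearranging, Q_w = Q_r·(C_std − C_b)/(C_e − C_std) = 150·(0.034 − 0.016) / (0.957 − 0.034) = 2.925 m³/s.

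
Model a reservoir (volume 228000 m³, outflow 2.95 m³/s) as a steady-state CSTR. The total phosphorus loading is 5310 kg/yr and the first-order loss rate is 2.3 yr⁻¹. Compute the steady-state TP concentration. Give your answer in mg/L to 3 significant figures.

0.0567 mg/L

Outflow Q = 2.95 m³/s × 3.156e+07 s/yr = 9.309e+07 m³/yr.
Steady-state CSTR mass balance: W = Q·C + k·V·C, so C = W/(Q + kV).
Q + kV = 9.309e+07 + 2.3·228000 = 9.362e+07 m³/yr.
C = 5310/9.362e+07 = 5.672e-05 kg/m³ = 0.05672 mg/L.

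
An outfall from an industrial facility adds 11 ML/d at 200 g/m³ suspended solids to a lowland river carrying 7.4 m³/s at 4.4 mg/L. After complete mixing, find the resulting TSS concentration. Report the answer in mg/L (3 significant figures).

11 ML/d = 0.1273 m³/s.
By mass balance at complete mixing, C = (0.1273·200 + 7.4·4.4) / (0.1273 + 7.4) = 58.02/7.527 = 7.708 mg/L.

7.71 mg/L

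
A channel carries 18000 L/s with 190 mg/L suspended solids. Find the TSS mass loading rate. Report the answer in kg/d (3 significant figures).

18000 L/s = 18 m³/s.
Mass flux = Q·C = 18 m³/s × 190 g/m³ = 3420 g/s.
= 3420 g/s × 86.4 = 2.955e+05 kg/d.

295000 kg/d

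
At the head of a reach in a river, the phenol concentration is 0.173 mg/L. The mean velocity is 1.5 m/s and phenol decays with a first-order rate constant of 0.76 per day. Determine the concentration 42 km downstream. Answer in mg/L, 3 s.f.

Travel time t = 42 km / 1.5 m/s = 4.2e+04/1.5 = 2.8e+04 s = 0.3241 d.
First-order decay: C = 0.173·exp(−0.76·0.3241) = 0.173·0.7817 = 0.1352 mg/L.

0.135 mg/L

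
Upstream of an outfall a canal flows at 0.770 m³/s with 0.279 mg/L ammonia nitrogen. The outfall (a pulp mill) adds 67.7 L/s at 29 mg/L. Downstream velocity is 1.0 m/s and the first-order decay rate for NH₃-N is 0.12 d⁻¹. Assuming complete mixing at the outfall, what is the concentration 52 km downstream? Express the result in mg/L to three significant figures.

2.42 mg/L

67.7 L/s = 0.0677 m³/s.
After complete mixing, C₀ = (0.0677·29 + 0.77·0.279) / 0.8377 = 2.6 mg/L.
Travel time t = 5.2e+04 m / 1.0 m/s = 5.2e+04 s = 0.6019 d.
C = 2.6·exp(−0.12·0.6019) = 2.6·0.9303 = 2.419 mg/L.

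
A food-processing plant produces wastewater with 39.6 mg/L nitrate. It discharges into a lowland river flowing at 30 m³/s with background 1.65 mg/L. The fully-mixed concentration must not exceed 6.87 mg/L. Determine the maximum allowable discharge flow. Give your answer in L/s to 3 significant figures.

4780 L/s

Mass balance at complete mixing: C_std·(Q_w + Q_r) = Q_w·C_e + Q_r·C_b.
Rearranging, Q_w = Q_r·(C_std − C_b)/(C_e − C_std) = 30·(6.87 − 1.65) / (39.6 − 6.87) = 4.785 m³/s.
= 4785 L/s.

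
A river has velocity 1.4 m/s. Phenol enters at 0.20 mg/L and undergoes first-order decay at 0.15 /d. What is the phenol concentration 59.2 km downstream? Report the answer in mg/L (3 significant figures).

0.186 mg/L

Travel time t = 59.2 km / 1.4 m/s = 5.92e+04/1.4 = 4.229e+04 s = 0.4894 d.
First-order decay: C = 0.20·exp(−0.15·0.4894) = 0.20·0.9292 = 0.1858 mg/L.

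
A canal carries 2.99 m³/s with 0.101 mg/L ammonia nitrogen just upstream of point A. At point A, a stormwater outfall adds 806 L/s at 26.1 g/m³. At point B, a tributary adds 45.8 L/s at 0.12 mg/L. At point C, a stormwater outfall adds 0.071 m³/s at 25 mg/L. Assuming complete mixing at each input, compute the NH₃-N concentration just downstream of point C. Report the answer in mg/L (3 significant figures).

806 L/s = 0.806 m³/s.
After input A: C = (2.99·0.101 + 0.806·26.1) / 3.796 = 5.621 mg/L.
45.8 L/s = 0.0458 m³/s.
After input B: C = (3.796·5.621 + 0.0458·0.12) / 3.842 = 5.556 mg/L.
After input C: C = (3.842·5.556 + 0.071·25) / 3.913 = 5.909 mg/L.

5.91 mg/L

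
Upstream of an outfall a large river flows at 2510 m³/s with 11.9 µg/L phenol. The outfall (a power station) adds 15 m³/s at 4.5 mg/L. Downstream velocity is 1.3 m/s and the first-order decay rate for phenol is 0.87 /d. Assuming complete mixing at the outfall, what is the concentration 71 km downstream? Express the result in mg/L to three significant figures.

11.9 µg/L = 0.0119 mg/L.
After complete mixing, C₀ = (15·4.5 + 2510·0.0119) / 2525 = 0.03856 mg/L.
Travel time t = 7.1e+04 m / 1.3 m/s = 5.462e+04 s = 0.6321 d.
C = 0.03856·exp(−0.87·0.6321) = 0.03856·0.577 = 0.02225 mg/L.

0.0222 mg/L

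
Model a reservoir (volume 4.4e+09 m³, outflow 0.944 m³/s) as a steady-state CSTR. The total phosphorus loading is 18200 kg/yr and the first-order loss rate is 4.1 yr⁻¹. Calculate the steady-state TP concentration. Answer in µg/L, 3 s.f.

1.01 µg/L

Outflow Q = 0.944 m³/s × 3.156e+07 s/yr = 2.979e+07 m³/yr.
Steady-state CSTR mass balance: W = Q·C + k·V·C, so C = W/(Q + kV).
Q + kV = 2.979e+07 + 4.1·4.4e+09 = 1.807e+10 m³/yr.
C = 18200/1.807e+10 = 1.007e-06 kg/m³ = 0.001007 mg/L = 1.007 µg/L.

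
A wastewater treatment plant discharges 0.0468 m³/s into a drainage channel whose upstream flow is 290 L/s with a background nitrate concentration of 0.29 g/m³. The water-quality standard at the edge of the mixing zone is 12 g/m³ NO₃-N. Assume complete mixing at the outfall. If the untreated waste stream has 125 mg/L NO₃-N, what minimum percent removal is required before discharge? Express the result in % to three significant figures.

32.4 %

290 L/s = 0.29 m³/s.
Mass balance: 12·0.3368 = 0.0468·Cₑ + 0.29·0.29.
Cₑ = (4.042 − 0.0841) / 0.0468 = 84.56 mg/L.
Required removal = 1 − 84.56/125 = 32.35 %.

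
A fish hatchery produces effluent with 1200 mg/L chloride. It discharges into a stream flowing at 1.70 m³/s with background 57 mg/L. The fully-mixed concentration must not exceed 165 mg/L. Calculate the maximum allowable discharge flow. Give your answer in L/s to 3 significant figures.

Mass balance at complete mixing: C_std·(Q_w + Q_r) = Q_w·C_e + Q_r·C_b.
Rearranging, Q_w = Q_r·(C_std − C_b)/(C_e − C_std) = 1.70·(165 − 57) / (1200 − 165) = 0.1774 m³/s.
= 177.4 L/s.

177 L/s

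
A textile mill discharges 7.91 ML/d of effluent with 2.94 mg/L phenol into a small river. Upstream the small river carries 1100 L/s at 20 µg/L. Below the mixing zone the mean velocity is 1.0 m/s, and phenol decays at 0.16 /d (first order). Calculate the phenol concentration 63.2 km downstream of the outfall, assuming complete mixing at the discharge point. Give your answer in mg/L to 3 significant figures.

0.217 mg/L

7.91 ML/d = 0.09155 m³/s.
1100 L/s = 1.1 m³/s.
20 µg/L = 0.02 mg/L.
After complete mixing, C₀ = (0.09155·2.94 + 1.1·0.02) / 1.192 = 0.2444 mg/L.
Travel time t = 6.32e+04 m / 1.0 m/s = 6.32e+04 s = 0.7315 d.
C = 0.2444·exp(−0.16·0.7315) = 0.2444·0.8896 = 0.2174 mg/L.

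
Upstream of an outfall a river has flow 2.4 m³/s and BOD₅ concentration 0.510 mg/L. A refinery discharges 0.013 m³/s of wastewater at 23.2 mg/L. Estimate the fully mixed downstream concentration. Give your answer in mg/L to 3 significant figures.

By mass balance at complete mixing, C = (0.013·23.2 + 2.4·0.51) / (0.013 + 2.4) = 1.526/2.413 = 0.6322 mg/L.

0.632 mg/L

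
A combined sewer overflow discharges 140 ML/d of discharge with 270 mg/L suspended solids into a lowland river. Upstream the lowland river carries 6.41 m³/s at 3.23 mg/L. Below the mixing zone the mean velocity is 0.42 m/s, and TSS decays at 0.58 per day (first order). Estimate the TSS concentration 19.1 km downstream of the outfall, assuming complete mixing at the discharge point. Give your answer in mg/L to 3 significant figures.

140 ML/d = 1.62 m³/s.
After complete mixing, C₀ = (1.62·270 + 6.41·3.23) / 8.03 = 57.06 mg/L.
Travel time t = 1.91e+04 m / 0.42 m/s = 4.548e+04 s = 0.5263 d.
C = 57.06·exp(−0.58·0.5263) = 57.06·0.7369 = 42.05 mg/L.

42.0 mg/L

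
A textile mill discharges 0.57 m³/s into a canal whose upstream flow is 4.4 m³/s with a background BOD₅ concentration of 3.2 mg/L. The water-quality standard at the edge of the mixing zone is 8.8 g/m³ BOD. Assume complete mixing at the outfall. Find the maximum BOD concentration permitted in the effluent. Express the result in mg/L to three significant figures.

52.0 mg/L

Mass balance: 8.8·4.97 = 0.57·Cₑ + 4.4·3.2.
Cₑ = (43.74 − 14.08) / 0.57 = 52.03 mg/L.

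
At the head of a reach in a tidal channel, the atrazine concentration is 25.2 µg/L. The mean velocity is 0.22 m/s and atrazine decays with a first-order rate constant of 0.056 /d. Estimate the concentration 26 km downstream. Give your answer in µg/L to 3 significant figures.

Travel time t = 26 km / 0.22 m/s = 2.6e+04/0.22 = 1.182e+05 s = 1.368 d.
First-order decay: C = 25.2·exp(−0.056·1.368) = 25.2·0.9263 = 23.34 µg/L.

23.3 µg/L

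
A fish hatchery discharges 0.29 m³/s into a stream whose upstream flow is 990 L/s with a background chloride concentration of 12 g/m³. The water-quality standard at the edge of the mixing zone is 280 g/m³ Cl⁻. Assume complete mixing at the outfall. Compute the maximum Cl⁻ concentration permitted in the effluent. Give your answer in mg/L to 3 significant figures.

990 L/s = 0.99 m³/s.
Mass balance: 280·1.28 = 0.29·Cₑ + 0.99·12.
Cₑ = (358.4 − 11.88) / 0.29 = 1195 mg/L.

1190 mg/L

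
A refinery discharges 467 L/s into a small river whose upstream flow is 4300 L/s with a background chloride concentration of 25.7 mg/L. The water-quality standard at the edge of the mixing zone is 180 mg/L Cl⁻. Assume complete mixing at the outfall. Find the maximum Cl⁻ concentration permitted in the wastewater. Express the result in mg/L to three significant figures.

1600 mg/L

467 L/s = 0.467 m³/s.
4300 L/s = 4.3 m³/s.
Mass balance: 180·4.767 = 0.467·Cₑ + 4.3·25.7.
Cₑ = (858.1 − 110.5) / 0.467 = 1601 mg/L.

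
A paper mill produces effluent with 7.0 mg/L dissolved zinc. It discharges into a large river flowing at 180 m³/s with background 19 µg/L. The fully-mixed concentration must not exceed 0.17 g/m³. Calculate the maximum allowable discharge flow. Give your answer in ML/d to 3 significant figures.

19 µg/L = 0.019 mg/L.
Mass balance at complete mixing: C_std·(Q_w + Q_r) = Q_w·C_e + Q_r·C_b.
Rearranging, Q_w = Q_r·(C_std − C_b)/(C_e − C_std) = 180·(0.17 − 0.019) / (7 − 0.17) = 3.98 m³/s.
= 343.8 ML/d.

344 ML/d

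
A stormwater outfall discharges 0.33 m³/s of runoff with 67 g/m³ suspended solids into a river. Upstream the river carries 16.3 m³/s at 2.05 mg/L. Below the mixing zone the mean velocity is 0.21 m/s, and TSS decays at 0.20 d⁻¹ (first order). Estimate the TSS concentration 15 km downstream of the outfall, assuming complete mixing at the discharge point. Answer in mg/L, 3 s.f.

After complete mixing, C₀ = (0.33·67 + 16.3·2.05) / 16.63 = 3.339 mg/L.
Travel time t = 1.5e+04 m / 0.21 m/s = 7.143e+04 s = 0.8267 d.
C = 3.339·exp(−0.20·0.8267) = 3.339·0.8476 = 2.83 mg/L.

2.83 mg/L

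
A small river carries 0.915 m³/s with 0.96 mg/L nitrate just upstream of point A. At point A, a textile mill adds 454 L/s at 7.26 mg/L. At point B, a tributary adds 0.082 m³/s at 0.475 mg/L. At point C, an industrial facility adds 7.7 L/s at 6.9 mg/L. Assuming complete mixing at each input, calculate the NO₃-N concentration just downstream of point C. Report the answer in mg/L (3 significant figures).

454 L/s = 0.454 m³/s.
After input A: C = (0.915·0.96 + 0.454·7.26) / 1.369 = 3.049 mg/L.
After input B: C = (1.369·3.049 + 0.082·0.475) / 1.451 = 2.904 mg/L.
7.7 L/s = 0.0077 m³/s.
After input C: C = (1.451·2.904 + 0.0077·6.9) / 1.459 = 2.925 mg/L.

2.92 mg/L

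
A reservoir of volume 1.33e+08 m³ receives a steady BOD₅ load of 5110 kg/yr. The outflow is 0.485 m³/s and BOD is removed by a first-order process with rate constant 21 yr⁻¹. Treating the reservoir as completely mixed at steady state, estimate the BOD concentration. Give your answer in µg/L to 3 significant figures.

1.82 µg/L

Outflow Q = 0.485 m³/s × 3.156e+07 s/yr = 1.531e+07 m³/yr.
Steady-state CSTR mass balance: W = Q·C + k·V·C, so C = W/(Q + kV).
Q + kV = 1.531e+07 + 21·1.33e+08 = 2.808e+09 m³/yr.
C = 5110/2.808e+09 = 1.82e-06 kg/m³ = 0.00182 mg/L = 1.82 µg/L.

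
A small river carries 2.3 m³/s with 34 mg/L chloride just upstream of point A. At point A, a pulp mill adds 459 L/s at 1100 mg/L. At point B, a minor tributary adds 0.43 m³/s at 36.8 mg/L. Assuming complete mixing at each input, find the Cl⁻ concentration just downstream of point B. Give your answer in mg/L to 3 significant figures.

459 L/s = 0.459 m³/s.
After input A: C = (2.3·34 + 0.459·1100) / 2.759 = 211.3 mg/L.
After input B: C = (2.759·211.3 + 0.43·36.8) / 3.189 = 187.8 mg/L.

188 mg/L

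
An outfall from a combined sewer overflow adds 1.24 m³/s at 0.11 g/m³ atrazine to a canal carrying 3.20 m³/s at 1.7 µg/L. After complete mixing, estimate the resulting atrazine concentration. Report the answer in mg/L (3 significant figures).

1.7 µg/L = 0.0017 mg/L.
By mass balance at complete mixing, C = (1.24·0.11 + 3.2·0.0017) / (1.24 + 3.2) = 0.1418/4.44 = 0.03195 mg/L.

0.0319 mg/L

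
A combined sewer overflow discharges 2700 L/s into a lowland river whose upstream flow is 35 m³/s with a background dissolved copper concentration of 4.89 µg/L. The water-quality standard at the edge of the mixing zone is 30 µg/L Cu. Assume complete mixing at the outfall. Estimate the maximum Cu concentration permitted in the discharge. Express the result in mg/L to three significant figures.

0.356 mg/L

2700 L/s = 2.7 m³/s.
4.89 µg/L = 0.00489 mg/L.
30 µg/L = 0.03 mg/L.
Mass balance: 0.03·37.7 = 2.7·Cₑ + 35·0.00489.
Cₑ = (1.131 − 0.1711) / 2.7 = 0.3555 mg/L.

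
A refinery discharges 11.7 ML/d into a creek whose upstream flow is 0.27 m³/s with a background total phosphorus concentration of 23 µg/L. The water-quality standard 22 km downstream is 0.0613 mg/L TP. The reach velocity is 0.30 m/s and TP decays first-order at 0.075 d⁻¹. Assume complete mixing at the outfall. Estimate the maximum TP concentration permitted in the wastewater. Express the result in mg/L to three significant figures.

0.150 mg/L

11.7 ML/d = 0.1354 m³/s.
23 µg/L = 0.023 mg/L.
Travel time to the compliance point: t = 2.2e+04/0.30 = 7.333e+04 s = 0.8488 d; decay factor exp(−0.075·0.8488) = 0.9383.
So the concentration just after mixing may be at most 0.0613/0.9383 = 0.06533 mg/L.
Mass balance: 0.06533·0.4054 = 0.1354·Cₑ + 0.27·0.023.
Cₑ = (0.02649 − 0.00621) / 0.1354 = 0.1497 mg/L.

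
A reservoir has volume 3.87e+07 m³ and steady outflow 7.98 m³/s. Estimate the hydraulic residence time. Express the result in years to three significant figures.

0.154 yr

Q = 7.98 m³/s × 3.156e+07 s/yr = 2.518e+08 m³/yr.
Hydraulic residence time τ = V/Q = 3.87e+07/2.518e+08 = 0.1537 yr.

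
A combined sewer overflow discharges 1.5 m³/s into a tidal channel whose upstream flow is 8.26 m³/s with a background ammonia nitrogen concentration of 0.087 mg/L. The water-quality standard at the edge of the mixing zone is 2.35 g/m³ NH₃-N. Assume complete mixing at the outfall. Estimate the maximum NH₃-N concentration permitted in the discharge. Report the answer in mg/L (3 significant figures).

14.8 mg/L

Mass balance: 2.35·9.76 = 1.5·Cₑ + 8.26·0.087.
Cₑ = (22.94 − 0.7186) / 1.5 = 14.81 mg/L.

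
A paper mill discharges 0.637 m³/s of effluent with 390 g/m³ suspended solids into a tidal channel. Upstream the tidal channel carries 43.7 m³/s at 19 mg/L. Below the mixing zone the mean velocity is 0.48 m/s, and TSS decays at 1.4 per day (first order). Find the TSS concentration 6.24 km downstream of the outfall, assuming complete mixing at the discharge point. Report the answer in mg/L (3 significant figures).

After complete mixing, C₀ = (0.637·390 + 43.7·19) / 44.34 = 24.33 mg/L.
Travel time t = 6240 m / 0.48 m/s = 1.3e+04 s = 0.1505 d.
C = 24.33·exp(−1.4·0.1505) = 24.33·0.8101 = 19.71 mg/L.

19.7 mg/L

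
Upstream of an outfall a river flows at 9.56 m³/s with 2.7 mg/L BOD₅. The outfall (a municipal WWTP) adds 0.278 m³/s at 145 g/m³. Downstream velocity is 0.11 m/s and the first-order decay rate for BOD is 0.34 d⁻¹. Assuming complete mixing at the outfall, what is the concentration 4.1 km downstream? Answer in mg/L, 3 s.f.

After complete mixing, C₀ = (0.278·145 + 9.56·2.7) / 9.838 = 6.721 mg/L.
Travel time t = 4100 m / 0.11 m/s = 3.727e+04 s = 0.4314 d.
C = 6.721·exp(−0.34·0.4314) = 6.721·0.8636 = 5.804 mg/L.

5.80 mg/L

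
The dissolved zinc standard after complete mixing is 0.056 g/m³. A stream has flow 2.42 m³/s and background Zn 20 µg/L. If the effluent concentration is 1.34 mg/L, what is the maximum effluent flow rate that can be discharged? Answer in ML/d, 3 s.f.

5.86 ML/d

20 µg/L = 0.02 mg/L.
Mass balance at complete mixing: C_std·(Q_w + Q_r) = Q_w·C_e + Q_r·C_b.
Rearranging, Q_w = Q_r·(C_std − C_b)/(C_e − C_std) = 2.42·(0.056 − 0.02) / (1.34 − 0.056) = 0.06785 m³/s.
= 5.862 ML/d.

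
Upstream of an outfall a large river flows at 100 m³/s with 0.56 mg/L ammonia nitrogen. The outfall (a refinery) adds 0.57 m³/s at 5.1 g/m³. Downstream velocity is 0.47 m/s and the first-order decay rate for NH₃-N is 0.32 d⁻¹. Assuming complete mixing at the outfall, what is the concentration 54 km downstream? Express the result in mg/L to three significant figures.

0.383 mg/L

After complete mixing, C₀ = (0.57·5.1 + 100·0.56) / 100.6 = 0.5857 mg/L.
Travel time t = 5.4e+04 m / 0.47 m/s = 1.149e+05 s = 1.33 d.
C = 0.5857·exp(−0.32·1.33) = 0.5857·0.6534 = 0.3827 mg/L.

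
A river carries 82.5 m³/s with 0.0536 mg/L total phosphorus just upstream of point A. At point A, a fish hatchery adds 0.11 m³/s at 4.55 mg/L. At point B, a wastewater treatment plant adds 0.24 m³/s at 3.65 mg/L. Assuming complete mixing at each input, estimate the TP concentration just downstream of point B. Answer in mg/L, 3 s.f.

After input A: C = (82.5·0.0536 + 0.11·4.55) / 82.61 = 0.05959 mg/L.
After input B: C = (82.61·0.05959 + 0.24·3.65) / 82.85 = 0.06999 mg/L.

0.0700 mg/L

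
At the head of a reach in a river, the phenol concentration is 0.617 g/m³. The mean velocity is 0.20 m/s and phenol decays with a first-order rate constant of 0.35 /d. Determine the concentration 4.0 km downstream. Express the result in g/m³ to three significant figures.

Travel time t = 4.0 km / 0.20 m/s = 4000/0.20 = 2e+04 s = 0.2315 d.
First-order decay: C = 0.617·exp(−0.35·0.2315) = 0.617·0.9222 = 0.569 g/m³.

0.569 g/m³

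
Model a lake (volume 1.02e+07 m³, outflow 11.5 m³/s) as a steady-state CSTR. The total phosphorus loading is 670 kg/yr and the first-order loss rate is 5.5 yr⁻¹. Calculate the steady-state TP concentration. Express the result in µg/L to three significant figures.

1.60 µg/L

Outflow Q = 11.5 m³/s × 3.156e+07 s/yr = 3.629e+08 m³/yr.
Steady-state CSTR mass balance: W = Q·C + k·V·C, so C = W/(Q + kV).
Q + kV = 3.629e+08 + 5.5·1.02e+07 = 4.19e+08 m³/yr.
C = 670/4.19e+08 = 1.599e-06 kg/m³ = 0.001599 mg/L = 1.599 µg/L.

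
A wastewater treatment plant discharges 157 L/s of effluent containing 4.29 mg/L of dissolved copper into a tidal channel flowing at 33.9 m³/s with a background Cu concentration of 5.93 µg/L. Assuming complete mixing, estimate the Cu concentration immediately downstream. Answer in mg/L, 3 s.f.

157 L/s = 0.157 m³/s.
5.93 µg/L = 0.00593 mg/L.
By mass balance at complete mixing, C = (0.157·4.29 + 33.9·0.00593) / (0.157 + 33.9) = 0.8746/34.06 = 0.02568 mg/L.

0.0257 mg/L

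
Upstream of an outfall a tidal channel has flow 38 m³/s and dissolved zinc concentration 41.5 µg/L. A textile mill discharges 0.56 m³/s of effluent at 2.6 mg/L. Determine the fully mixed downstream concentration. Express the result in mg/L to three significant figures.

41.5 µg/L = 0.0415 mg/L.
Flow-weighted mixing gives C = (0.56·2.6 + 38·0.0415) / (0.56 + 38) = 3.033/38.56 = 0.07866 mg/L.

0.0787 mg/L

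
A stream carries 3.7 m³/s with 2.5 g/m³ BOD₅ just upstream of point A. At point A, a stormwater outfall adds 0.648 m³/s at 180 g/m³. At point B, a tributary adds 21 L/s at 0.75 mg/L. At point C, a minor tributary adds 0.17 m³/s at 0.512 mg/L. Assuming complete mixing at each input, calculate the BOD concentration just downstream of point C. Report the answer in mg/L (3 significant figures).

27.8 mg/L

After input A: C = (3.7·2.5 + 0.648·180) / 4.348 = 28.95 mg/L.
21 L/s = 0.021 m³/s.
After input B: C = (4.348·28.95 + 0.021·0.75) / 4.369 = 28.82 mg/L.
After input C: C = (4.369·28.82 + 0.17·0.512) / 4.539 = 27.76 mg/L.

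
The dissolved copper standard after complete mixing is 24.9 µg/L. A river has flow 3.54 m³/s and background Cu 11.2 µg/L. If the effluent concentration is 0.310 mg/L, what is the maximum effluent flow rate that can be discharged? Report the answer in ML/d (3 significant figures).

14.7 ML/d

11.2 µg/L = 0.0112 mg/L.
24.9 µg/L = 0.0249 mg/L.
Mass balance at complete mixing: C_std·(Q_w + Q_r) = Q_w·C_e + Q_r·C_b.
Rearranging, Q_w = Q_r·(C_std − C_b)/(C_e − C_std) = 3.54·(0.0249 − 0.0112) / (0.31 − 0.0249) = 0.1701 m³/s.
= 14.7 ML/d.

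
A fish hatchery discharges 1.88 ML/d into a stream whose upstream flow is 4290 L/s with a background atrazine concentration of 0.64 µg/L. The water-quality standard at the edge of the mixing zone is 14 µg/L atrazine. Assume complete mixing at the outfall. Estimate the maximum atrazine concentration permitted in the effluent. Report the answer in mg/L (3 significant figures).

2.65 mg/L

1.88 ML/d = 0.02176 m³/s.
4290 L/s = 4.29 m³/s.
0.64 µg/L = 0.00064 mg/L.
14 µg/L = 0.014 mg/L.
Mass balance: 0.014·4.312 = 0.02176·Cₑ + 4.29·0.00064.
Cₑ = (0.06036 − 0.002746) / 0.02176 = 2.648 mg/L.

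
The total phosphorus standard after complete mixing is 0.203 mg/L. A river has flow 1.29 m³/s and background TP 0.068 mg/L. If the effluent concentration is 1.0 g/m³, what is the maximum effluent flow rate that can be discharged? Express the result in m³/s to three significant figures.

0.219 m³/s

Mass balance at complete mixing: C_std·(Q_w + Q_r) = Q_w·C_e + Q_r·C_b.
Rearranging, Q_w = Q_r·(C_std − C_b)/(C_e − C_std) = 1.29·(0.203 − 0.068) / (1 − 0.203) = 0.2185 m³/s.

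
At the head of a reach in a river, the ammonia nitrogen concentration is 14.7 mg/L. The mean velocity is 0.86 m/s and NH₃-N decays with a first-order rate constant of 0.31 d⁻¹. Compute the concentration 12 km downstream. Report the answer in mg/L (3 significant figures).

Travel time t = 12 km / 0.86 m/s = 1.2e+04/0.86 = 1.395e+04 s = 0.1615 d.
First-order decay: C = 14.7·exp(−0.31·0.1615) = 14.7·0.9512 = 13.98 mg/L.

14.0 mg/L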